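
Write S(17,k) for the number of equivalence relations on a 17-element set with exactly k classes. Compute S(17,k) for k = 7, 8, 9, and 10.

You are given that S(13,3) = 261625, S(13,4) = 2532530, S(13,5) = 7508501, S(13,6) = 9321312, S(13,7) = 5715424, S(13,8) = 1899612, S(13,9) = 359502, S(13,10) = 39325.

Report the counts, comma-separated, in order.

25708104786, 20415995028, 9528822303, 2758334150

i=14: T(14,4)=261625+4·2532530=10391745 | T(14,5)=2532530+5·7508501=40075035 | T(14,6)=7508501+6·9321312=63436373 | T(14,7)=9321312+7·5715424=49329280 | T(14,8)=5715424+8·1899612=20912320 | T(14,9)=1899612+9·359502=5135130 | T(14,10)=359502+10·39325=752752
i=15: T(15,5)=10391745+5·40075035=210766920 | T(15,6)=40075035+6·63436373=420693273 | T(15,7)=63436373+7·49329280=408741333 | T(15,8)=49329280+8·20912320=216627840 | T(15,9)=20912320+9·5135130=67128490 | T(15,10)=5135130+10·752752=12662650
i=16: T(16,6)=210766920+6·420693273=2734926558 | T(16,7)=420693273+7·408741333=3281882604 | T(16,8)=408741333+8·216627840=2141764053 | T(16,9)=216627840+9·67128490=820784250 | T(16,10)=67128490+10·12662650=193754990
i=17: T(17,7)=2734926558+7·3281882604=25708104786 | T(17,8)=3281882604+8·2141764053=20415995028 | T(17,9)=2141764053+9·820784250=9528822303 | T(17,10)=820784250+10·193754990=2758334150
Read S(17,7) = 25708104786, S(17,8) = 20415995028, S(17,9) = 9528822303, S(17,10) = 2758334150.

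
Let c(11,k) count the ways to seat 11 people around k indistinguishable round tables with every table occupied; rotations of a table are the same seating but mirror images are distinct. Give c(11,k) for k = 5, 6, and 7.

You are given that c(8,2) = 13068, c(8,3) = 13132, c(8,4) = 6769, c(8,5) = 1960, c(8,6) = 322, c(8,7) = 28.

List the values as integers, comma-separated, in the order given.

@9  (9,3):13132·8+13068→118124, (9,4):6769·8+13132→67284, (9,5):1960·8+6769→22449, (9,6):322·8+1960→4536, (9,7):28·8+322→546
@10  (10,4):67284·9+118124→723680, (10,5):22449·9+67284→269325, (10,6):4536·9+22449→63273, (10,7):546·9+4536→9450
@11  (11,5):269325·10+723680→3416930, (11,6):63273·10+269325→902055, (11,7):9450·10+63273→157773
Read c(11,5) = 3416930, c(11,6) = 902055, c(11,7) = 157773.

3416930, 902055, 157773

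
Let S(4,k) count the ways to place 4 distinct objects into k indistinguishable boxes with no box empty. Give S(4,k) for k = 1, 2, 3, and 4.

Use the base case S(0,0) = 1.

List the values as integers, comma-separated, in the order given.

r1: T_1,1=1×0+1=1
r2: T_2,1=1×1+0=1; T_2,2=2×0+1=1
r3: T_3,1=1×1+0=1; T_3,2=2×1+1=3; T_3,3=3×0+1=1
r4: T_4,1=1×1+0=1; T_4,2=2×3+1=7; T_4,3=3×1+3=6; T_4,4=4×0+1=1
Read S(4,1) = 1, S(4,2) = 7, S(4,3) = 6, S(4,4) = 1.

1, 7, 6, 1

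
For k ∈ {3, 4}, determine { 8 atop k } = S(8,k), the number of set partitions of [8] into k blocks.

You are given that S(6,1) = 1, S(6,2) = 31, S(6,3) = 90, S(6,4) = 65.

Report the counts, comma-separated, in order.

966, 1701

r7: T_7,2=2×31+1=63; T_7,3=3×90+31=301; T_7,4=4×65+90=350
r8: T_8,3=3×301+63=966; T_8,4=4×350+301=1701
Read S(8,3) = 966, S(8,4) = 1701.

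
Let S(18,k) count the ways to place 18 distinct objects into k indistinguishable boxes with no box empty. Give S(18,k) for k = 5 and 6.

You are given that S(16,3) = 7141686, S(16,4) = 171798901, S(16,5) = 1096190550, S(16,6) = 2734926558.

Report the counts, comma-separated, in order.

r17: T_17,4=4×171798901+7141686=694337290; T_17,5=5×1096190550+171798901=5652751651; T_17,6=6×2734926558+1096190550=17505749898
r18: T_18,5=5×5652751651+694337290=28958095545; T_18,6=6×17505749898+5652751651=110687251039
Read S(18,5) = 28958095545, S(18,6) = 110687251039.

28958095545, 110687251039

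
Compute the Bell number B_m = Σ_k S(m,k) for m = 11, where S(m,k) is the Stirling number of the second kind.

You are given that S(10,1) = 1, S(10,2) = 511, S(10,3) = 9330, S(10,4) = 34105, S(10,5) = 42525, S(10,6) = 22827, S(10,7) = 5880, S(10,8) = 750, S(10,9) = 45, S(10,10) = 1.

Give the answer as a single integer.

678570

r11: T_11,1=1×1+0=1; T_11,2=2×511+1=1023; T_11,3=3×9330+511=28501; T_11,4=4×34105+9330=145750; T_11,5=5×42525+34105=246730; T_11,6=6×22827+42525=179487; T_11,7=7×5880+22827=63987; T_11,8=8×750+5880=11880; T_11,9=9×45+750=1155; T_11,10=10×1+45=55; T_11,11=11×0+1=1
B_11 = ΣS(11,k) = 1+1023+28501+145750+246730+179487+63987+11880+1155+55+1 = 678570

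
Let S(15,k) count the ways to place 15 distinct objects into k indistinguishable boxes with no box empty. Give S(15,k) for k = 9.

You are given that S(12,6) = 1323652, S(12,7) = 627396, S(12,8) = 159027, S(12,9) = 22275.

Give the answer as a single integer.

r13: T_13,7=7×627396+1323652=5715424; T_13,8=8×159027+627396=1899612; T_13,9=9×22275+159027=359502
r14: T_14,8=8×1899612+5715424=20912320; T_14,9=9×359502+1899612=5135130
r15: T_15,9=9×5135130+20912320=67128490
Read S(15,9) = 67128490.

67128490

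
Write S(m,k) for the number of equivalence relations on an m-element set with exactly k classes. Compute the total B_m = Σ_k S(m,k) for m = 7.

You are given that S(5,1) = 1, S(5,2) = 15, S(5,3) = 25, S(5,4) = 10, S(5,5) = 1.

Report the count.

@6  (6,1):1·1+0→1, (6,2):15·2+1→31, (6,3):25·3+15→90, (6,4):10·4+25→65, (6,5):1·5+10→15, (6,6):0·6+1→1
@7  (7,1):1·1+0→1, (7,2):31·2+1→63, (7,3):90·3+31→301, (7,4):65·4+90→350, (7,5):15·5+65→140, (7,6):1·6+15→21, (7,7):0·7+1→1
B_7 = ΣS(7,k) = 1+63+301+350+140+21+1 = 877

877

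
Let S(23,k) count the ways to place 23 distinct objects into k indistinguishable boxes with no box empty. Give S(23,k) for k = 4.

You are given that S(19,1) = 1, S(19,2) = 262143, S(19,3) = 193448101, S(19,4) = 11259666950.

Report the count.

r20: T_20,1=1×1+0=1; T_20,2=2×262143+1=524287; T_20,3=3×193448101+262143=580606446; T_20,4=4×11259666950+193448101=45232115901
r21: T_21,2=2×524287+1=1048575; T_21,3=3×580606446+524287=1742343625; T_21,4=4×45232115901+580606446=181509070050
r22: T_22,3=3×1742343625+1048575=5228079450; T_22,4=4×181509070050+1742343625=727778623825
r23: T_23,4=4×727778623825+5228079450=2916342574750
Read S(23,4) = 2916342574750.

2916342574750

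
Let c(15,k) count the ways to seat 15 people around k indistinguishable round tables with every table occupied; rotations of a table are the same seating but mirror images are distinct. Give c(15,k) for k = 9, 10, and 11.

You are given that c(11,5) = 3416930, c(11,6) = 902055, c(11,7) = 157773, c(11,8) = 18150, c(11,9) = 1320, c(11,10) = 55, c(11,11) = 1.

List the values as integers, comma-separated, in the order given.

r12: T_12,6=11×902055+3416930=13339535; T_12,7=11×157773+902055=2637558; T_12,8=11×18150+157773=357423; T_12,9=11×1320+18150=32670; T_12,10=11×55+1320=1925; T_12,11=11×1+55=66
r13: T_13,7=12×2637558+13339535=44990231; T_13,8=12×357423+2637558=6926634; T_13,9=12×32670+357423=749463; T_13,10=12×1925+32670=55770; T_13,11=12×66+1925=2717
r14: T_14,8=13×6926634+44990231=135036473; T_14,9=13×749463+6926634=16669653; T_14,10=13×55770+749463=1474473; T_14,11=13×2717+55770=91091
r15: T_15,9=14×16669653+135036473=368411615; T_15,10=14×1474473+16669653=37312275; T_15,11=14×91091+1474473=2749747
Read c(15,9) = 368411615, c(15,10) = 37312275, c(15,11) = 2749747.

368411615, 37312275, 2749747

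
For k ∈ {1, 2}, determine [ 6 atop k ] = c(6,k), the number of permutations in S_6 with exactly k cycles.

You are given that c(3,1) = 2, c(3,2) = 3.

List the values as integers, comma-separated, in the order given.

120, 274

@4  (4,1):2·3+0→6, (4,2):3·3+2→11
@5  (5,1):6·4+0→24, (5,2):11·4+6→50
@6  (6,1):24·5+0→120, (6,2):50·5+24→274
Read c(6,1) = 120, c(6,2) = 274.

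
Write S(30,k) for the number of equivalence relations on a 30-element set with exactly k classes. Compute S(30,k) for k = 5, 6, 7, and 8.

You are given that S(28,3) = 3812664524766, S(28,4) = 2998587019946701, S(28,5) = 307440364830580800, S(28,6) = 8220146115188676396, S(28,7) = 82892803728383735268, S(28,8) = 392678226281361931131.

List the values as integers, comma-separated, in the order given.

i=29: T(29,4)=3812664524766+4·2998587019946701=11998160744311570 | T(29,5)=2998587019946701+5·307440364830580800=1540200411172850701 | T(29,6)=307440364830580800+6·8220146115188676396=49628317055962639176 | T(29,7)=8220146115188676396+7·82892803728383735268=588469772213874823272 | T(29,8)=82892803728383735268+8·392678226281361931131=3224318613979279184316
i=30: T(30,5)=11998160744311570+5·1540200411172850701=7713000216608565075 | T(30,6)=1540200411172850701+6·49628317055962639176=299310102746948685757 | T(30,7)=49628317055962639176+7·588469772213874823272=4168916722553086402080 | T(30,8)=588469772213874823272+8·3224318613979279184316=26383018684048108297800
Read S(30,5) = 7713000216608565075, S(30,6) = 299310102746948685757, S(30,7) = 4168916722553086402080, S(30,8) = 26383018684048108297800.

7713000216608565075, 299310102746948685757, 4168916722553086402080, 26383018684048108297800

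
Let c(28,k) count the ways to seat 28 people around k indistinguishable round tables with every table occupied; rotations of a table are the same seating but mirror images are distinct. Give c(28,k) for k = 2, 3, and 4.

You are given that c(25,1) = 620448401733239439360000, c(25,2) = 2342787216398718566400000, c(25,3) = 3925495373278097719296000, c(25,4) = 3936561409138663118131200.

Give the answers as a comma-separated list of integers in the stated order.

42373564558110787183902720000, 73689668464006010184007680000, 77226989703299075087834112000

r26: T_26,1=25×620448401733239439360000+0=15511210043330985984000000; T_26,2=25×2342787216398718566400000+620448401733239439360000=59190128811701203599360000; T_26,3=25×3925495373278097719296000+2342787216398718566400000=100480171548351161548800000; T_26,4=25×3936561409138663118131200+3925495373278097719296000=102339530601744675672576000
r27: T_27,1=26×15511210043330985984000000+0=403291461126605635584000000; T_27,2=26×59190128811701203599360000+15511210043330985984000000=1554454559147562279567360000; T_27,3=26×100480171548351161548800000+59190128811701203599360000=2671674589068831403868160000; T_27,4=26×102339530601744675672576000+100480171548351161548800000=2761307967193712729035776000
r28: T_28,2=27×1554454559147562279567360000+403291461126605635584000000=42373564558110787183902720000; T_28,3=27×2671674589068831403868160000+1554454559147562279567360000=73689668464006010184007680000; T_28,4=27×2761307967193712729035776000+2671674589068831403868160000=77226989703299075087834112000
Read c(28,2) = 42373564558110787183902720000, c(28,3) = 73689668464006010184007680000, c(28,4) = 77226989703299075087834112000.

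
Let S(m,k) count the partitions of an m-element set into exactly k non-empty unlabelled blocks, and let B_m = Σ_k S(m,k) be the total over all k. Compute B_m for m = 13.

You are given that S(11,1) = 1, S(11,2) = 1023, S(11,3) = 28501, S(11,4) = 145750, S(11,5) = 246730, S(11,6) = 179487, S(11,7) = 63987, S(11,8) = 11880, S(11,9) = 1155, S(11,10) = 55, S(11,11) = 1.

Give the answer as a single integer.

27644437

@12  (12,1):1·1+0→1, (12,2):1023·2+1→2047, (12,3):28501·3+1023→86526, (12,4):145750·4+28501→611501, (12,5):246730·5+145750→1379400, (12,6):179487·6+246730→1323652, (12,7):63987·7+179487→627396, (12,8):11880·8+63987→159027, (12,9):1155·9+11880→22275, (12,10):55·10+1155→1705, (12,11):1·11+55→66, (12,12):0·12+1→1
@13  (13,1):1·1+0→1, (13,2):2047·2+1→4095, (13,3):86526·3+2047→261625, (13,4):611501·4+86526→2532530, (13,5):1379400·5+611501→7508501, (13,6):1323652·6+1379400→9321312, (13,7):627396·7+1323652→5715424, (13,8):159027·8+627396→1899612, (13,9):22275·9+159027→359502, (13,10):1705·10+22275→39325, (13,11):66·11+1705→2431, (13,12):1·12+66→78, (13,13):0·13+1→1
B_13 = ΣS(13,k) = 1+4095+261625+2532530+7508501+9321312+5715424+1899612+359502+39325+2431+78+1 = 27644437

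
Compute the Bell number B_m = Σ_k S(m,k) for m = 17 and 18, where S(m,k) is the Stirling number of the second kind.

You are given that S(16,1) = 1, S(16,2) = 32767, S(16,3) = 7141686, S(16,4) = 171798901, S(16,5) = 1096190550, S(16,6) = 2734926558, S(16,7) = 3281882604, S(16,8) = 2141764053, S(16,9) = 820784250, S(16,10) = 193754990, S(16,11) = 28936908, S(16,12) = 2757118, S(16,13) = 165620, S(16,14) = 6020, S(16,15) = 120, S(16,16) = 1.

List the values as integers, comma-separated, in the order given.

82864869804, 682076806159

[17] T[17,1]:1*1+0=1 · T[17,2]:2*32767+1=65535 · T[17,3]:3*7141686+32767=21457825 · T[17,4]:4*171798901+7141686=694337290 · T[17,5]:5*1096190550+171798901=5652751651 · T[17,6]:6*2734926558+1096190550=17505749898 · T[17,7]:7*3281882604+2734926558=25708104786 · T[17,8]:8*2141764053+3281882604=20415995028 · T[17,9]:9*820784250+2141764053=9528822303 · T[17,10]:10*193754990+820784250=2758334150 · T[17,11]:11*28936908+193754990=512060978 · T[17,12]:12*2757118+28936908=62022324 · T[17,13]:13*165620+2757118=4910178 · T[17,14]:14*6020+165620=249900 · T[17,15]:15*120+6020=7820 · T[17,16]:16*1+120=136 · T[17,17]:17*0+1=1
[18] T[18,1]:1*1+0=1 · T[18,2]:2*65535+1=131071 · T[18,3]:3*21457825+65535=64439010 · T[18,4]:4*694337290+21457825=2798806985 · T[18,5]:5*5652751651+694337290=28958095545 · T[18,6]:6*17505749898+5652751651=110687251039 · T[18,7]:7*25708104786+17505749898=197462483400 · T[18,8]:8*20415995028+25708104786=189036065010 · T[18,9]:9*9528822303+20415995028=106175395755 · T[18,10]:10*2758334150+9528822303=37112163803 · T[18,11]:11*512060978+2758334150=8391004908 · T[18,12]:12*62022324+512060978=1256328866 · T[18,13]:13*4910178+62022324=125854638 · T[18,14]:14*249900+4910178=8408778 · T[18,15]:15*7820+249900=367200 · T[18,16]:16*136+7820=9996 · T[18,17]:17*1+136=153 · T[18,18]:18*0+1=1
B_17 = ΣS(17,k) = 1+65535+21457825+694337290+5652751651+17505749898+25708104786+20415995028+9528822303+2758334150+512060978+62022324+4910178+249900+7820+136+1 = 82864869804
B_18 = ΣS(18,k) = 1+131071+64439010+2798806985+28958095545+110687251039+197462483400+189036065010+106175395755+37112163803+8391004908+1256328866+125854638+8408778+367200+9996+153+1 = 682076806159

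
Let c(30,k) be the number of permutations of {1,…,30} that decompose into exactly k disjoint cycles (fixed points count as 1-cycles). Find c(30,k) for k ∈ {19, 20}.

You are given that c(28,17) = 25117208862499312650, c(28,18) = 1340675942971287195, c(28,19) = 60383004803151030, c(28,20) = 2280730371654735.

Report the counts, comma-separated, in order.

150566737512021319125, 6634460278534540725

r29: T_29,18=28×1340675942971287195+25117208862499312650=62656135265695354110; T_29,19=28×60383004803151030+1340675942971287195=3031400077459516035; T_29,20=28×2280730371654735+60383004803151030=124243455209483610
r30: T_30,19=29×3031400077459516035+62656135265695354110=150566737512021319125; T_30,20=29×124243455209483610+3031400077459516035=6634460278534540725
Read c(30,19) = 150566737512021319125, c(30,20) = 6634460278534540725.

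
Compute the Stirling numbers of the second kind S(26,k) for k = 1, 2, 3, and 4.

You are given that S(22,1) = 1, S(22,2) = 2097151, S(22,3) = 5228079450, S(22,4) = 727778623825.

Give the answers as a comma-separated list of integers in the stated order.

1, 33554431, 423610750290, 187226356946265

row 23: T[23][1]=1·1+0=1  T[23][2]=2·2097151+1=4194303  T[23][3]=3·5228079450+2097151=15686335501  T[23][4]=4·727778623825+5228079450=2916342574750
row 24: T[24][1]=1·1+0=1  T[24][2]=2·4194303+1=8388607  T[24][3]=3·15686335501+4194303=47063200806  T[24][4]=4·2916342574750+15686335501=11681056634501
row 25: T[25][1]=1·1+0=1  T[25][2]=2·8388607+1=16777215  T[25][3]=3·47063200806+8388607=141197991025  T[25][4]=4·11681056634501+47063200806=46771289738810
row 26: T[26][1]=1·1+0=1  T[26][2]=2·16777215+1=33554431  T[26][3]=3·141197991025+16777215=423610750290  T[26][4]=4·46771289738810+141197991025=187226356946265
Read S(26,1) = 1, S(26,2) = 33554431, S(26,3) = 423610750290, S(26,4) = 187226356946265.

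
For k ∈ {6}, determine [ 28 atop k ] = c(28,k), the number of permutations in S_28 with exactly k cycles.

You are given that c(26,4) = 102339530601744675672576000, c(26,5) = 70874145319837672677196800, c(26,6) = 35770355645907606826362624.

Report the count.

28969458895980281319670568448

@27  (27,5):70874145319837672677196800·26+102339530601744675672576000→1945067308917524165279692800, (27,6):35770355645907606826362624·26+70874145319837672677196800→1000903392113435450162625024
@28  (28,6):1000903392113435450162625024·27+1945067308917524165279692800→28969458895980281319670568448
Read c(28,6) = 28969458895980281319670568448.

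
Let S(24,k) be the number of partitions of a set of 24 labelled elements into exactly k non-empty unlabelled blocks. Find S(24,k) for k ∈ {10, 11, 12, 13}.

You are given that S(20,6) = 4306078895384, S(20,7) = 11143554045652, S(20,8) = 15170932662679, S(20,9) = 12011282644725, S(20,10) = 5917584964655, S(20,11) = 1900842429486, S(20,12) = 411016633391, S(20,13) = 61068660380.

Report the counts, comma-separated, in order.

r21: T_21,7=7×11143554045652+4306078895384=82310957214948; T_21,8=8×15170932662679+11143554045652=132511015347084; T_21,9=9×12011282644725+15170932662679=123272476465204; T_21,10=10×5917584964655+12011282644725=71187132291275; T_21,11=11×1900842429486+5917584964655=26826851689001; T_21,12=12×411016633391+1900842429486=6833042030178; T_21,13=13×61068660380+411016633391=1204909218331
r22: T_22,8=8×132511015347084+82310957214948=1142399079991620; T_22,9=9×123272476465204+132511015347084=1241963303533920; T_22,10=10×71187132291275+123272476465204=835143799377954; T_22,11=11×26826851689001+71187132291275=366282500870286; T_22,12=12×6833042030178+26826851689001=108823356051137; T_22,13=13×1204909218331+6833042030178=22496861868481
r23: T_23,9=9×1241963303533920+1142399079991620=12320068811796900; T_23,10=10×835143799377954+1241963303533920=9593401297313460; T_23,11=11×366282500870286+835143799377954=4864251308951100; T_23,12=12×108823356051137+366282500870286=1672162773483930; T_23,13=13×22496861868481+108823356051137=401282560341390
r24: T_24,10=10×9593401297313460+12320068811796900=108254081784931500; T_24,11=11×4864251308951100+9593401297313460=63100165695775560; T_24,12=12×1672162773483930+4864251308951100=24930204590758260; T_24,13=13×401282560341390+1672162773483930=6888836057922000
Read S(24,10) = 108254081784931500, S(24,11) = 63100165695775560, S(24,12) = 24930204590758260, S(24,13) = 6888836057922000.

108254081784931500, 63100165695775560, 24930204590758260, 6888836057922000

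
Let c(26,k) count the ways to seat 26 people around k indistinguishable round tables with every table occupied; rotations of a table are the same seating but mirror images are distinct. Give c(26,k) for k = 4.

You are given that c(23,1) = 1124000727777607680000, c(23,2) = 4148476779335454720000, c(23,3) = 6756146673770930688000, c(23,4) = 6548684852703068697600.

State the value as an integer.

i=24: T(24,2)=1124000727777607680000+23·4148476779335454720000=96538966652493066240000 | T(24,3)=4148476779335454720000+23·6756146673770930688000=159539850276066860544000 | T(24,4)=6756146673770930688000+23·6548684852703068697600=157375898285941510732800
i=25: T(25,3)=96538966652493066240000+24·159539850276066860544000=3925495373278097719296000 | T(25,4)=159539850276066860544000+24·157375898285941510732800=3936561409138663118131200
i=26: T(26,4)=3925495373278097719296000+25·3936561409138663118131200=102339530601744675672576000
Read c(26,4) = 102339530601744675672576000.

102339530601744675672576000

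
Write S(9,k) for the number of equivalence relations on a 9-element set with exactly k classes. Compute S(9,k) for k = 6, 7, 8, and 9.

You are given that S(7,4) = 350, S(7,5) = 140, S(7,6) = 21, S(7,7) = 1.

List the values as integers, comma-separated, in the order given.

2646, 462, 36, 1

[8] T[8,5]:5*140+350=1050 · T[8,6]:6*21+140=266 · T[8,7]:7*1+21=28 · T[8,8]:8*0+1=1
[9] T[9,6]:6*266+1050=2646 · T[9,7]:7*28+266=462 · T[9,8]:8*1+28=36 · T[9,9]:9*0+1=1
Read S(9,6) = 2646, S(9,7) = 462, S(9,8) = 36, S(9,9) = 1.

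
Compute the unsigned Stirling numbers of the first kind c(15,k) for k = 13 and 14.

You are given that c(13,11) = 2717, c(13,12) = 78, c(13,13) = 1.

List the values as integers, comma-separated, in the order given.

5005, 105

@14  (14,12):78·13+2717→3731, (14,13):1·13+78→91, (14,14):0·13+1→1
@15  (15,13):91·14+3731→5005, (15,14):1·14+91→105
Read c(15,13) = 5005, c(15,14) = 105.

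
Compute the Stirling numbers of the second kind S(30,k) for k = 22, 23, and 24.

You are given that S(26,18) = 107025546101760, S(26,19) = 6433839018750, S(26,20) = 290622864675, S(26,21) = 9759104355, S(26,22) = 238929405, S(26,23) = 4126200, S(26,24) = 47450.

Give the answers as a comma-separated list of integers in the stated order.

1848018090851790, 71823880393200, 2157580085700

row 27: T[27][19]=19·6433839018750+107025546101760=229268487458010  T[27][20]=20·290622864675+6433839018750=12246296312250  T[27][21]=21·9759104355+290622864675=495564056130  T[27][22]=22·238929405+9759104355=15015551265  T[27][23]=23·4126200+238929405=333832005  T[27][24]=24·47450+4126200=5265000
row 28: T[28][20]=20·12246296312250+229268487458010=474194413703010  T[28][21]=21·495564056130+12246296312250=22653141490980  T[28][22]=22·15015551265+495564056130=825906183960  T[28][23]=23·333832005+15015551265=22693687380  T[28][24]=24·5265000+333832005=460192005
row 29: T[29][21]=21·22653141490980+474194413703010=949910385013590  T[29][22]=22·825906183960+22653141490980=40823077538100  T[29][23]=23·22693687380+825906183960=1347860993700  T[29][24]=24·460192005+22693687380=33738295500
row 30: T[30][22]=22·40823077538100+949910385013590=1848018090851790  T[30][23]=23·1347860993700+40823077538100=71823880393200  T[30][24]=24·33738295500+1347860993700=2157580085700
Read S(30,22) = 1848018090851790, S(30,23) = 71823880393200, S(30,24) = 2157580085700.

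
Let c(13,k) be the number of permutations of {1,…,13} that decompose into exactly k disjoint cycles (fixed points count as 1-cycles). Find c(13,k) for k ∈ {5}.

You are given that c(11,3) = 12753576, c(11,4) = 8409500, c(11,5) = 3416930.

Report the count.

657206836

row 12: T[12][4]=11·8409500+12753576=105258076  T[12][5]=11·3416930+8409500=45995730
row 13: T[13][5]=12·45995730+105258076=657206836
Read c(13,5) = 657206836.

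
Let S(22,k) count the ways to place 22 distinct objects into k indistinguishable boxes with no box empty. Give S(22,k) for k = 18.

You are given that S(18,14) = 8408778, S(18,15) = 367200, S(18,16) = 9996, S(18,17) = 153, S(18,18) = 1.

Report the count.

53374629

r19: T_19,15=15×367200+8408778=13916778; T_19,16=16×9996+367200=527136; T_19,17=17×153+9996=12597; T_19,18=18×1+153=171
r20: T_20,16=16×527136+13916778=22350954; T_20,17=17×12597+527136=741285; T_20,18=18×171+12597=15675
r21: T_21,17=17×741285+22350954=34952799; T_21,18=18×15675+741285=1023435
r22: T_22,18=18×1023435+34952799=53374629
Read S(22,18) = 53374629.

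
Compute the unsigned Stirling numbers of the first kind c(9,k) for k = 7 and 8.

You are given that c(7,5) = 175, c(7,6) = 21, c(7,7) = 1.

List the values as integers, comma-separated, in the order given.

i=8: T(8,6)=175+7·21=322 | T(8,7)=21+7·1=28 | T(8,8)=1+7·0=1
i=9: T(9,7)=322+8·28=546 | T(9,8)=28+8·1=36
Read c(9,7) = 546, c(9,8) = 36.

546, 36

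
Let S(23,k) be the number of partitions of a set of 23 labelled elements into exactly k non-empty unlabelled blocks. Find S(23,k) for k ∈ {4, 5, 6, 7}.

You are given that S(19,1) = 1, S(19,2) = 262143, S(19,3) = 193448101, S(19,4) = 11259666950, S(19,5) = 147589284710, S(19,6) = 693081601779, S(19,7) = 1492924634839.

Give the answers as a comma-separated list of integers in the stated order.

2916342574750, 96416888184100, 998969857983405, 4382641999117305

i=20: T(20,1)=0+1·1=1 | T(20,2)=1+2·262143=524287 | T(20,3)=262143+3·193448101=580606446 | T(20,4)=193448101+4·11259666950=45232115901 | T(20,5)=11259666950+5·147589284710=749206090500 | T(20,6)=147589284710+6·693081601779=4306078895384 | T(20,7)=693081601779+7·1492924634839=11143554045652
i=21: T(21,2)=1+2·524287=1048575 | T(21,3)=524287+3·580606446=1742343625 | T(21,4)=580606446+4·45232115901=181509070050 | T(21,5)=45232115901+5·749206090500=3791262568401 | T(21,6)=749206090500+6·4306078895384=26585679462804 | T(21,7)=4306078895384+7·11143554045652=82310957214948
i=22: T(22,3)=1048575+3·1742343625=5228079450 | T(22,4)=1742343625+4·181509070050=727778623825 | T(22,5)=181509070050+5·3791262568401=19137821912055 | T(22,6)=3791262568401+6·26585679462804=163305339345225 | T(22,7)=26585679462804+7·82310957214948=602762379967440
i=23: T(23,4)=5228079450+4·727778623825=2916342574750 | T(23,5)=727778623825+5·19137821912055=96416888184100 | T(23,6)=19137821912055+6·163305339345225=998969857983405 | T(23,7)=163305339345225+7·602762379967440=4382641999117305
Read S(23,4) = 2916342574750, S(23,5) = 96416888184100, S(23,6) = 998969857983405, S(23,7) = 4382641999117305.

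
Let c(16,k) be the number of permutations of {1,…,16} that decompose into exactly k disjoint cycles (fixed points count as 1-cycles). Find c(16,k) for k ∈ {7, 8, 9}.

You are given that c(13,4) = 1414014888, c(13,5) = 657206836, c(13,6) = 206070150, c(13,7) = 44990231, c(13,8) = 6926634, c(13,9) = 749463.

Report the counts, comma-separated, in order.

272803210680, 54631129553, 8207628000

[14] T[14,5]:13*657206836+1414014888=9957703756 · T[14,6]:13*206070150+657206836=3336118786 · T[14,7]:13*44990231+206070150=790943153 · T[14,8]:13*6926634+44990231=135036473 · T[14,9]:13*749463+6926634=16669653
[15] T[15,6]:14*3336118786+9957703756=56663366760 · T[15,7]:14*790943153+3336118786=14409322928 · T[15,8]:14*135036473+790943153=2681453775 · T[15,9]:14*16669653+135036473=368411615
[16] T[16,7]:15*14409322928+56663366760=272803210680 · T[16,8]:15*2681453775+14409322928=54631129553 · T[16,9]:15*368411615+2681453775=8207628000
Read c(16,7) = 272803210680, c(16,8) = 54631129553, c(16,9) = 8207628000.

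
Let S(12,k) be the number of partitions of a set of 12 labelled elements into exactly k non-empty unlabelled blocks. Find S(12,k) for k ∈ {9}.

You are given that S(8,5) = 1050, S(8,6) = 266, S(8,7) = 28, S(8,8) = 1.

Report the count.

22275

row 9: T[9][6]=6·266+1050=2646  T[9][7]=7·28+266=462  T[9][8]=8·1+28=36  T[9][9]=9·0+1=1
row 10: T[10][7]=7·462+2646=5880  T[10][8]=8·36+462=750  T[10][9]=9·1+36=45
row 11: T[11][8]=8·750+5880=11880  T[11][9]=9·45+750=1155
row 12: T[12][9]=9·1155+11880=22275
Read S(12,9) = 22275.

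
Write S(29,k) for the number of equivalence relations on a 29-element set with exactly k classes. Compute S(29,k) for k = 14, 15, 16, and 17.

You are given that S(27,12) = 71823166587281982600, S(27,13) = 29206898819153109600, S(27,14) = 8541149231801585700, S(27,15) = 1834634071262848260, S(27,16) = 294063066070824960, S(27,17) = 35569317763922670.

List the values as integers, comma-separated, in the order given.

r28: T_28,13=13×29206898819153109600+71823166587281982600=451512851236272407400; T_28,14=14×8541149231801585700+29206898819153109600=148782988064375309400; T_28,15=15×1834634071262848260+8541149231801585700=36060660300744309600; T_28,16=16×294063066070824960+1834634071262848260=6539643128396047620; T_28,17=17×35569317763922670+294063066070824960=898741468057510350
r29: T_29,14=14×148782988064375309400+451512851236272407400=2534474684137526739000; T_29,15=15×36060660300744309600+148782988064375309400=689692892575539953400; T_29,16=16×6539643128396047620+36060660300744309600=140694950355081071520; T_29,17=17×898741468057510350+6539643128396047620=21818248085373723570
Read S(29,14) = 2534474684137526739000, S(29,15) = 689692892575539953400, S(29,16) = 140694950355081071520, S(29,17) = 21818248085373723570.

2534474684137526739000, 689692892575539953400, 140694950355081071520, 21818248085373723570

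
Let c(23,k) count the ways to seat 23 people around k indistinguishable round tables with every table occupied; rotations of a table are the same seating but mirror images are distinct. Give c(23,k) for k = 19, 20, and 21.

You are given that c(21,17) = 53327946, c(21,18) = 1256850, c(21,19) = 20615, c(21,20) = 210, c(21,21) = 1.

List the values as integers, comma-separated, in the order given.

116896626, 2240315, 30107

r22: T_22,18=21×1256850+53327946=79721796; T_22,19=21×20615+1256850=1689765; T_22,20=21×210+20615=25025; T_22,21=21×1+210=231
r23: T_23,19=22×1689765+79721796=116896626; T_23,20=22×25025+1689765=2240315; T_23,21=22×231+25025=30107
Read c(23,19) = 116896626, c(23,20) = 2240315, c(23,21) = 30107.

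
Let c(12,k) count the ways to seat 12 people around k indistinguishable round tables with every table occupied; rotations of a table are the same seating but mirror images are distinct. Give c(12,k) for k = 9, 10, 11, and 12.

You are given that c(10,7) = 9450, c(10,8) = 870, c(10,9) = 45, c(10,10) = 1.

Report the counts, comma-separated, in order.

32670, 1925, 66, 1

[11] T[11,8]:10*870+9450=18150 · T[11,9]:10*45+870=1320 · T[11,10]:10*1+45=55 · T[11,11]:10*0+1=1
[12] T[12,9]:11*1320+18150=32670 · T[12,10]:11*55+1320=1925 · T[12,11]:11*1+55=66 · T[12,12]:11*0+1=1
Read c(12,9) = 32670, c(12,10) = 1925, c(12,11) = 66, c(12,12) = 1.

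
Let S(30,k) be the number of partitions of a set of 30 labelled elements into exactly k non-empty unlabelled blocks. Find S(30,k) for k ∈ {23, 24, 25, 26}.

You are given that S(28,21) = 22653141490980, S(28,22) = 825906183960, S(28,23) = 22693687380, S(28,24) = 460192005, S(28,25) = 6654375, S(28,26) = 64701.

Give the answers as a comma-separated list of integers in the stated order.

71823880393200, 2157580085700, 49402080000, 843303006

row 29: T[29][22]=22·825906183960+22653141490980=40823077538100  T[29][23]=23·22693687380+825906183960=1347860993700  T[29][24]=24·460192005+22693687380=33738295500  T[29][25]=25·6654375+460192005=626551380  T[29][26]=26·64701+6654375=8336601
row 30: T[30][23]=23·1347860993700+40823077538100=71823880393200  T[30][24]=24·33738295500+1347860993700=2157580085700  T[30][25]=25·626551380+33738295500=49402080000  T[30][26]=26·8336601+626551380=843303006
Read S(30,23) = 71823880393200, S(30,24) = 2157580085700, S(30,25) = 49402080000, S(30,26) = 843303006.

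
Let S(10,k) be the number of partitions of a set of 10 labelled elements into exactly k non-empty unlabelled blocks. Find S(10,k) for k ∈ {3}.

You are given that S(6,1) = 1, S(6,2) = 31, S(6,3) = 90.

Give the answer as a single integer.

9330

[7] T[7,1]:1*1+0=1 · T[7,2]:2*31+1=63 · T[7,3]:3*90+31=301
[8] T[8,1]:1*1+0=1 · T[8,2]:2*63+1=127 · T[8,3]:3*301+63=966
[9] T[9,2]:2*127+1=255 · T[9,3]:3*966+127=3025
[10] T[10,3]:3*3025+255=9330
Read S(10,3) = 9330.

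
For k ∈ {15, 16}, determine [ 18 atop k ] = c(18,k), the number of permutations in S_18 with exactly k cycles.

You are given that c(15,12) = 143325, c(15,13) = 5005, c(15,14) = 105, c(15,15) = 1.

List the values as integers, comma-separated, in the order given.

468180, 10812

row 16: T[16][13]=15·5005+143325=218400  T[16][14]=15·105+5005=6580  T[16][15]=15·1+105=120  T[16][16]=15·0+1=1
row 17: T[17][14]=16·6580+218400=323680  T[17][15]=16·120+6580=8500  T[17][16]=16·1+120=136
row 18: T[18][15]=17·8500+323680=468180  T[18][16]=17·136+8500=10812
Read c(18,15) = 468180, c(18,16) = 10812.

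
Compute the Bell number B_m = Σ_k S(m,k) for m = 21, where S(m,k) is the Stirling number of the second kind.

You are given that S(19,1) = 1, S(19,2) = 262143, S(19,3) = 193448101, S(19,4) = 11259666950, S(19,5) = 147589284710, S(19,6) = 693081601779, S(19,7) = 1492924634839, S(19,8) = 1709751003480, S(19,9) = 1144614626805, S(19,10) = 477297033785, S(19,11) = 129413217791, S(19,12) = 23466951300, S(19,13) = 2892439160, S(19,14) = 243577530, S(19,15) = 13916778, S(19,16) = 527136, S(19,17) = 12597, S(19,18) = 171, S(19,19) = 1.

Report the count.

474869816156751

[20] T[20,1]:1*1+0=1 · T[20,2]:2*262143+1=524287 · T[20,3]:3*193448101+262143=580606446 · T[20,4]:4*11259666950+193448101=45232115901 · T[20,5]:5*147589284710+11259666950=749206090500 · T[20,6]:6*693081601779+147589284710=4306078895384 · T[20,7]:7*1492924634839+693081601779=11143554045652 · T[20,8]:8*1709751003480+1492924634839=15170932662679 · T[20,9]:9*1144614626805+1709751003480=12011282644725 · T[20,10]:10*477297033785+1144614626805=5917584964655 · T[20,11]:11*129413217791+477297033785=1900842429486 · T[20,12]:12*23466951300+129413217791=411016633391 · T[20,13]:13*2892439160+23466951300=61068660380 · T[20,14]:14*243577530+2892439160=6302524580 · T[20,15]:15*13916778+243577530=452329200 · T[20,16]:16*527136+13916778=22350954 · T[20,17]:17*12597+527136=741285 · T[20,18]:18*171+12597=15675 · T[20,19]:19*1+171=190 · T[20,20]:20*0+1=1
[21] T[21,1]:1*1+0=1 · T[21,2]:2*524287+1=1048575 · T[21,3]:3*580606446+524287=1742343625 · T[21,4]:4*45232115901+580606446=181509070050 · T[21,5]:5*749206090500+45232115901=3791262568401 · T[21,6]:6*4306078895384+749206090500=26585679462804 · T[21,7]:7*11143554045652+4306078895384=82310957214948 · T[21,8]:8*15170932662679+11143554045652=132511015347084 · T[21,9]:9*12011282644725+15170932662679=123272476465204 · T[21,10]:10*5917584964655+12011282644725=71187132291275 · T[21,11]:11*1900842429486+5917584964655=26826851689001 · T[21,12]:12*411016633391+1900842429486=6833042030178 · T[21,13]:13*61068660380+411016633391=1204909218331 · T[21,14]:14*6302524580+61068660380=149304004500 · T[21,15]:15*452329200+6302524580=13087462580 · T[21,16]:16*22350954+452329200=809944464 · T[21,17]:17*741285+22350954=34952799 · T[21,18]:18*15675+741285=1023435 · T[21,19]:19*190+15675=19285 · T[21,20]:20*1+190=210 · T[21,21]:21*0+1=1
B_21 = ΣS(21,k) = 1+1048575+1742343625+181509070050+3791262568401+26585679462804+82310957214948+132511015347084+123272476465204+71187132291275+26826851689001+6833042030178+1204909218331+149304004500+13087462580+809944464+34952799+1023435+19285+210+1 = 474869816156751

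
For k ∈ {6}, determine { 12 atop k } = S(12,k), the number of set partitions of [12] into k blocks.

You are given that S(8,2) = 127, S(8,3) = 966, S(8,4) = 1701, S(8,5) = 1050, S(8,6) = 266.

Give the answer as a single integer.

i=9: T(9,3)=127+3·966=3025 | T(9,4)=966+4·1701=7770 | T(9,5)=1701+5·1050=6951 | T(9,6)=1050+6·266=2646
i=10: T(10,4)=3025+4·7770=34105 | T(10,5)=7770+5·6951=42525 | T(10,6)=6951+6·2646=22827
i=11: T(11,5)=34105+5·42525=246730 | T(11,6)=42525+6·22827=179487
i=12: T(12,6)=246730+6·179487=1323652
Read S(12,6) = 1323652.

1323652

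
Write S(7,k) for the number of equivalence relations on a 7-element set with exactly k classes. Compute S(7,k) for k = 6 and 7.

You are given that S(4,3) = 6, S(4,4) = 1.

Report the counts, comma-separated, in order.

21, 1

row 5: T[5][4]=4·1+6=10  T[5][5]=5·0+1=1
row 6: T[6][5]=5·1+10=15  T[6][6]=6·0+1=1
row 7: T[7][6]=6·1+15=21  T[7][7]=7·0+1=1
Read S(7,6) = 21, S(7,7) = 1.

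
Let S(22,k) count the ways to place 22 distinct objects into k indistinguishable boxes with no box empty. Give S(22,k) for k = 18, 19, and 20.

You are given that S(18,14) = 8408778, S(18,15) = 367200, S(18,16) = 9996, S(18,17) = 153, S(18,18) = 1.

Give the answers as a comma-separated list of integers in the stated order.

row 19: T[19][15]=15·367200+8408778=13916778  T[19][16]=16·9996+367200=527136  T[19][17]=17·153+9996=12597  T[19][18]=18·1+153=171  T[19][19]=19·0+1=1
row 20: T[20][16]=16·527136+13916778=22350954  T[20][17]=17·12597+527136=741285  T[20][18]=18·171+12597=15675  T[20][19]=19·1+171=190  T[20][20]=20·0+1=1
row 21: T[21][17]=17·741285+22350954=34952799  T[21][18]=18·15675+741285=1023435  T[21][19]=19·190+15675=19285  T[21][20]=20·1+190=210
row 22: T[22][18]=18·1023435+34952799=53374629  T[22][19]=19·19285+1023435=1389850  T[22][20]=20·210+19285=23485
Read S(22,18) = 53374629, S(22,19) = 1389850, S(22,20) = 23485.

53374629, 1389850, 23485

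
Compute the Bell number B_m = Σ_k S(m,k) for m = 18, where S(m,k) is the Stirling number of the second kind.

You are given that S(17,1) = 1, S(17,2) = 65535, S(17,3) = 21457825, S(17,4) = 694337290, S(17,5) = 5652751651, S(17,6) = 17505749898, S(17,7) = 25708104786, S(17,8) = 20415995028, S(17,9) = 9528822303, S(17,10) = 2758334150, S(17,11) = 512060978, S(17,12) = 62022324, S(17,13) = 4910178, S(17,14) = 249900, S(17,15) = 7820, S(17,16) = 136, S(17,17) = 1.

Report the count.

[18] T[18,1]:1*1+0=1 · T[18,2]:2*65535+1=131071 · T[18,3]:3*21457825+65535=64439010 · T[18,4]:4*694337290+21457825=2798806985 · T[18,5]:5*5652751651+694337290=28958095545 · T[18,6]:6*17505749898+5652751651=110687251039 · T[18,7]:7*25708104786+17505749898=197462483400 · T[18,8]:8*20415995028+25708104786=189036065010 · T[18,9]:9*9528822303+20415995028=106175395755 · T[18,10]:10*2758334150+9528822303=37112163803 · T[18,11]:11*512060978+2758334150=8391004908 · T[18,12]:12*62022324+512060978=1256328866 · T[18,13]:13*4910178+62022324=125854638 · T[18,14]:14*249900+4910178=8408778 · T[18,15]:15*7820+249900=367200 · T[18,16]:16*136+7820=9996 · T[18,17]:17*1+136=153 · T[18,18]:18*0+1=1
B_18 = ΣS(18,k) = 1+131071+64439010+2798806985+28958095545+110687251039+197462483400+189036065010+106175395755+37112163803+8391004908+1256328866+125854638+8408778+367200+9996+153+1 = 682076806159

682076806159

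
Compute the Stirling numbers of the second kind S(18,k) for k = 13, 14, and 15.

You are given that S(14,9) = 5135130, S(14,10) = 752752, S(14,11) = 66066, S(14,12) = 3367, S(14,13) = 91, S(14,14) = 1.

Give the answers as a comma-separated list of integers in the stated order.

i=15: T(15,10)=5135130+10·752752=12662650 | T(15,11)=752752+11·66066=1479478 | T(15,12)=66066+12·3367=106470 | T(15,13)=3367+13·91=4550 | T(15,14)=91+14·1=105 | T(15,15)=1+15·0=1
i=16: T(16,11)=12662650+11·1479478=28936908 | T(16,12)=1479478+12·106470=2757118 | T(16,13)=106470+13·4550=165620 | T(16,14)=4550+14·105=6020 | T(16,15)=105+15·1=120
i=17: T(17,12)=28936908+12·2757118=62022324 | T(17,13)=2757118+13·165620=4910178 | T(17,14)=165620+14·6020=249900 | T(17,15)=6020+15·120=7820
i=18: T(18,13)=62022324+13·4910178=125854638 | T(18,14)=4910178+14·249900=8408778 | T(18,15)=249900+15·7820=367200
Read S(18,13) = 125854638, S(18,14) = 8408778, S(18,15) = 367200.

125854638, 8408778, 367200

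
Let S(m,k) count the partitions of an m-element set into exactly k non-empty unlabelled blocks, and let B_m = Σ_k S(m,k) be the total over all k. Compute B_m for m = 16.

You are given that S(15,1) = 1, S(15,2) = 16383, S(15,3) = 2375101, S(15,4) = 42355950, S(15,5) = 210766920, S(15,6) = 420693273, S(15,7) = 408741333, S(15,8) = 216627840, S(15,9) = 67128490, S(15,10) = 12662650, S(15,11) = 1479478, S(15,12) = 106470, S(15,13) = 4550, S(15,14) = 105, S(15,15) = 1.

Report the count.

10480142147

[16] T[16,1]:1*1+0=1 · T[16,2]:2*16383+1=32767 · T[16,3]:3*2375101+16383=7141686 · T[16,4]:4*42355950+2375101=171798901 · T[16,5]:5*210766920+42355950=1096190550 · T[16,6]:6*420693273+210766920=2734926558 · T[16,7]:7*408741333+420693273=3281882604 · T[16,8]:8*216627840+408741333=2141764053 · T[16,9]:9*67128490+216627840=820784250 · T[16,10]:10*12662650+67128490=193754990 · T[16,11]:11*1479478+12662650=28936908 · T[16,12]:12*106470+1479478=2757118 · T[16,13]:13*4550+106470=165620 · T[16,14]:14*105+4550=6020 · T[16,15]:15*1+105=120 · T[16,16]:16*0+1=1
B_16 = ΣS(16,k) = 1+32767+7141686+171798901+1096190550+2734926558+3281882604+2141764053+820784250+193754990+28936908+2757118+165620+6020+120+1 = 10480142147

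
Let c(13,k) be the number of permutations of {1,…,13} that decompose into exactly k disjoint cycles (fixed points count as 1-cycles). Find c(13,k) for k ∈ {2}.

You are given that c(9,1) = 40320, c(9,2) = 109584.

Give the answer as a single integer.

[10] T[10,1]:9*40320+0=362880 · T[10,2]:9*109584+40320=1026576
[11] T[11,1]:10*362880+0=3628800 · T[11,2]:10*1026576+362880=10628640
[12] T[12,1]:11*3628800+0=39916800 · T[12,2]:11*10628640+3628800=120543840
[13] T[13,2]:12*120543840+39916800=1486442880
Read c(13,2) = 1486442880.

1486442880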